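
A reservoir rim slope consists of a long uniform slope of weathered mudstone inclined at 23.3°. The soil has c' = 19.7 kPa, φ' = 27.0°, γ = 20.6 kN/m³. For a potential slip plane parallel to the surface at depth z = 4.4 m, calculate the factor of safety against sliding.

For an infinite slope with a slip plane parallel to the surface (no pore pressure): FS = [c' + γz cos²β tanφ'] / [γz sinβ cosβ].
γz = 20.6·4.4 = 90.64 kN/m²
Numerator = 19.7 + 90.64·cos²23.3°·tan27.0° = 19.7 + 90.64·0.8435·0.5095 = 58.658 kPa
Denominator = 90.64·sin23.3°·cos23.3° = 90.64·0.3955·0.9184 = 32.928 kPa
FS = 58.658 / 32.928 = 1.781

FS = 1.78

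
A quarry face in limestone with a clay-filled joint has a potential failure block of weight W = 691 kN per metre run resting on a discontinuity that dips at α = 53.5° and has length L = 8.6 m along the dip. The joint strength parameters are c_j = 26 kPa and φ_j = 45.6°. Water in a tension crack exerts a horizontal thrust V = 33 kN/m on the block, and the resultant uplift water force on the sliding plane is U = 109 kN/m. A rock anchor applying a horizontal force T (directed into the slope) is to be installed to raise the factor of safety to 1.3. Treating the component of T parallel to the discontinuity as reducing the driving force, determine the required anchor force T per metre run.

Resolving forces along and normal to the sliding plane, with the horizontal anchor force T adding T·sinα to the effective normal force and T·cosα acting up the plane against the driving force:
FS = [c_jL + (W cosα − U − V sinα + T sinα) tanφ_j] / [W sinα + V cosα − T cosα]
Without the anchor: N' = 275.5 kN/m, driving T_d = 575.1 kN/m, resisting R = 26·8.6 + 275.5·tan45.6° = 504.9 kN/m, FS = 0.88.
Setting FS = 1.3 and solving for T:
1.3·(575.1 − T cos53.5°) = 504.9 + T sin53.5°·tan45.6°
T·(sin53.5°·tan45.6° + 1.3·cos53.5°) = 1.3·575.1 − 504.9
T·(0.8039·1.0212 + 1.3·0.5948) = 747.6 − 504.9 = 242.7
T·1.5941 = 242.7
T = 152.2 kN/m

T = 152 kN/m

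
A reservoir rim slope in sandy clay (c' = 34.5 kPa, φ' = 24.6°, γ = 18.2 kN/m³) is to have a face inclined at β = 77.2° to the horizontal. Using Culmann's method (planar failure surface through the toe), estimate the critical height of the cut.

Culmann's analysis gives the critical failure plane at α_cr = (β + φ')/2 = (77.2 + 24.6)/2 = 50.9°, and the critical height
H_c = (4c'/γ) · sinβ cosφ' / [1 − cos(β − φ')]
    = (4·34.5/18.2) · sin77.2°·cos24.6° / [1 − cos(52.6°)]
    = 7.582 · 0.9751·0.9092 / [1 − 0.6074]
    = 7.582 · 0.8866 / 0.3926
    = 17.12 m

H_c = 17.12 m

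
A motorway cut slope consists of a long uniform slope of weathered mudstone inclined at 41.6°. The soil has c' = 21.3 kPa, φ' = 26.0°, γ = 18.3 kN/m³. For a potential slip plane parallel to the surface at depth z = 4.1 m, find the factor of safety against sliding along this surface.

For an infinite slope with a slip plane parallel to the surface (no pore pressure): FS = [c' + γz cos²β tanφ'] / [γz sinβ cosβ].
γz = 18.3·4.1 = 75.03 kN/m²
Numerator = 21.3 + 75.03·cos²41.6°·tan26.0° = 21.3 + 75.03·0.5592·0.4877 = 41.764 kPa
Denominator = 75.03·sin41.6°·cos41.6° = 75.03·0.6639·0.7478 = 37.251 kPa
FS = 41.764 / 37.251 = 1.121

FS = 1.12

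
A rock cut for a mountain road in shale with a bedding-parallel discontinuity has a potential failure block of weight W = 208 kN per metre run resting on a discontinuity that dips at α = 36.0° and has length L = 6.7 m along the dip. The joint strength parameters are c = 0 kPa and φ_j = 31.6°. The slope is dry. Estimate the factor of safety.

FS = 0.85

Resolving the block weight along and normal to the plane and applying the Mohr–Coulomb strength on the joint:
N' = W cosα = 208·cos36.0° = 168.3 kN/m
Driving force T = W sinα = 208·sin36.0° = 122.3 kN/m
Resisting force R = c·L + N'·tanφ_j = 0·6.7 + 168.3·tan31.6° = 0.0 + 103.5 = 103.5 kN/m
FS = R / T = 103.5 / 122.3 = 0.847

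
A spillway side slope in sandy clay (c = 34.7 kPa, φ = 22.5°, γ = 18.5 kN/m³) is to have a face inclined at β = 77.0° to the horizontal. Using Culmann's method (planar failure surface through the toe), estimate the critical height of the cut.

H_c = 16.11 m

Culmann's analysis gives the critical failure plane at α_cr = (β + φ)/2 = (77.0 + 22.5)/2 = 49.8°, and the critical height
H_c = (4c/γ) · sinβ cosφ / [1 − cos(β − φ)]
    = (4·34.7/18.5) · sin77.0°·cos22.5° / [1 − cos(54.5°)]
    = 7.503 · 0.9744·0.9239 / [1 − 0.5807]
    = 7.503 · 0.9002 / 0.4193
    = 16.11 m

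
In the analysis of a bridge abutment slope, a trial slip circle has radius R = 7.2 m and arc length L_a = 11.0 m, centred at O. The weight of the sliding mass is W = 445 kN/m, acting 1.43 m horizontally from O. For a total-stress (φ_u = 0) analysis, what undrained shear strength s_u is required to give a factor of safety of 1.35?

FS = s_u·L_a·R / (W·d), so s_u = FS·W·d / (L_a·R).
s_u = 1.35·445·1.43 / (11.00·7.2) = 859.1 / 79.20 = 10.85 kPa

s_u = 10.8 kPa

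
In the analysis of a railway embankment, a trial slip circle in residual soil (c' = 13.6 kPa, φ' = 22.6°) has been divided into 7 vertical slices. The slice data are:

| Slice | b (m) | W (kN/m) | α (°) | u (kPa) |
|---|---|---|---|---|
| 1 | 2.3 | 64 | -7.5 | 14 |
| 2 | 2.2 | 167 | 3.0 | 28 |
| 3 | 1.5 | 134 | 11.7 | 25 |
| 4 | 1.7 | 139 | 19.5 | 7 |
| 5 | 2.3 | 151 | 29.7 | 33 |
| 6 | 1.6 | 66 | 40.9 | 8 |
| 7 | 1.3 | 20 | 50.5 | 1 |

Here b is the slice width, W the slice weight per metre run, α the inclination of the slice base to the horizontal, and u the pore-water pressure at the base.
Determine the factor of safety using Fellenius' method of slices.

Ordinary method of slices: FS = Σ[c'·Δl_i + (W_i cosα_i − u_i·Δl_i)·tanφ'] / Σ W_i sinα_i, with Δl_i = b_i / cosα_i.
Slice 1: Δl = 2.3/cos(-7.5°) = 2.320 m; N'_1 = 64·cos(-7.5°) − 14·2.320 = 31.0; c'Δl = 31.55; W sinα = -8.4
Slice 2: Δl = 2.2/cos3.0° = 2.203 m; N'_2 = 167·cos3.0° − 28·2.203 = 105.1; c'Δl = 29.96; W sinα = 8.7
Slice 3: Δl = 1.5/cos11.7° = 1.532 m; N'_3 = 134·cos11.7° − 25·1.532 = 92.9; c'Δl = 20.83; W sinα = 27.2
Slice 4: Δl = 1.7/cos19.5° = 1.803 m; N'_4 = 139·cos19.5° − 7·1.803 = 118.4; c'Δl = 24.53; W sinα = 46.4
Slice 5: Δl = 2.3/cos29.7° = 2.648 m; N'_5 = 151·cos29.7° − 33·2.648 = 43.8; c'Δl = 36.01; W sinα = 74.8
Slice 6: Δl = 1.6/cos40.9° = 2.117 m; N'_6 = 66·cos40.9° − 8·2.117 = 33.0; c'Δl = 28.79; W sinα = 43.2
Slice 7: Δl = 1.3/cos50.5° = 2.044 m; N'_7 = 20·cos50.5° − 1·2.044 = 10.7; c'Δl = 27.80; W sinα = 15.4
Σc'Δl = 199.5 kN/m; ΣN' = 434.8 kN/m; ΣW sinα = 207.4 kN/m
Resisting = 199.5 + 434.8·tan22.6° = 199.5 + 181.0 = 380.5 kN/m
FS = 380.5 / 207.4 = 1.834

FS = 1.83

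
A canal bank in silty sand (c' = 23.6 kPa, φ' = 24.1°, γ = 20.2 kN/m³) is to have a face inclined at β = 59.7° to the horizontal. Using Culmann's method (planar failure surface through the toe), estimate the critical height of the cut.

Culmann's analysis gives the critical failure plane at α_cr = (β + φ')/2 = (59.7 + 24.1)/2 = 41.9°, and the critical height
H_c = (4c'/γ) · sinβ cosφ' / [1 − cos(β − φ')]
    = (4·23.6/20.2) · sin59.7°·cos24.1° / [1 − cos(35.6°)]
    = 4.673 · 0.8634·0.9128 / [1 − 0.8131]
    = 4.673 · 0.7881 / 0.1869
    = 19.71 m

H_c = 19.71 m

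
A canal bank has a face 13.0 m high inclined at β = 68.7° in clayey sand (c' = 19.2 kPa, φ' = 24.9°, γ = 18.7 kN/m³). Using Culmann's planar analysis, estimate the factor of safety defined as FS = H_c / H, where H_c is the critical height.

H_c = (4c'/γ) · sinβ cosφ' / [1 − cos(β − φ')]
    = (4·19.2/18.7) · sin68.7°·cos24.9° / [1 − cos43.8°]
    = 4.107 · 0.8451 / 0.2782 = 12.47 m
FS = H_c / H = 12.47 / 13.0 = 0.960

FS = 0.96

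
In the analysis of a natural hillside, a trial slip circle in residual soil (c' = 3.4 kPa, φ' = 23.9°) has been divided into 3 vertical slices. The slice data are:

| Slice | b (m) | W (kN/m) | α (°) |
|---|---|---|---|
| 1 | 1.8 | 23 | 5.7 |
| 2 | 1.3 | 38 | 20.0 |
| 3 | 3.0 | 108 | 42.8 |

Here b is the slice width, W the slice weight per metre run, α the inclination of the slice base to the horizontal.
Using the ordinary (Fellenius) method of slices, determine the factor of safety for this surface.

Ordinary method of slices: FS = Σ[c'·Δl_i + (W_i cosα_i)·tanφ'] / Σ W_i sinα_i, with Δl_i = b_i / cosα_i.
Slice 1: Δl = 1.8/cos5.7° = 1.809 m; N'_1 = 23·cos5.7° = 22.9; c'Δl = 6.15; W sinα = 2.3
Slice 2: Δl = 1.3/cos20.0° = 1.383 m; N'_2 = 38·cos20.0° = 35.7; c'Δl = 4.70; W sinα = 13.0
Slice 3: Δl = 3.0/cos42.8° = 4.089 m; N'_3 = 108·cos42.8° = 79.2; c'Δl = 13.90; W sinα = 73.4
Σc'Δl = 24.8 kN/m; ΣN' = 137.8 kN/m; ΣW sinα = 88.7 kN/m
Resisting = 24.8 + 137.8·tan23.9° = 24.8 + 61.1 = 85.8 kN/m
FS = 85.8 / 88.7 = 0.968

FS = 0.97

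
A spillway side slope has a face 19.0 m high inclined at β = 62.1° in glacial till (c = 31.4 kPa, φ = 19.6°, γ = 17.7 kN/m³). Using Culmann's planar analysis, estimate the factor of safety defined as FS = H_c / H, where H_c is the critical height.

H_c = (4c/γ) · sinβ cosφ / [1 − cos(β − φ)]
    = (4·31.4/17.7) · sin62.1°·cos19.6° / [1 − cos42.5°]
    = 7.096 · 0.8326 / 0.2627 = 22.49 m
FS = H_c / H = 22.49 / 19.0 = 1.184

FS = 1.18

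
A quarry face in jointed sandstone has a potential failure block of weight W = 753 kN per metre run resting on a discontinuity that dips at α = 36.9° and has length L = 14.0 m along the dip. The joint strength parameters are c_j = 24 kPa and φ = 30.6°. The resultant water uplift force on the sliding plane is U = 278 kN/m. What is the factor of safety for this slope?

FS = 1.17

Resolving the block weight along and normal to the plane and applying the Mohr–Coulomb strength on the joint:
N' = W cosα − U = 753·cos36.9° − 278 = 324.2 kN/m
Driving force T = W sinα = 753·sin36.9° = 452.1 kN/m
Resisting force R = c_j·L + N'·tanφ = 24·14.0 + 324.2·tan30.6° = 336.0 + 191.7 = 527.7 kN/m
FS = R / T = 527.7 / 452.1 = 1.167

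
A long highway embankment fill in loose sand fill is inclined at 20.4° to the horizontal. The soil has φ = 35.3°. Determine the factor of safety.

For a dry cohesionless infinite slope the factor of safety is FS = tanφ / tanβ.
FS = tan35.3° / tan20.4° = 0.7080 / 0.3719 = 1.904

FS = 1.90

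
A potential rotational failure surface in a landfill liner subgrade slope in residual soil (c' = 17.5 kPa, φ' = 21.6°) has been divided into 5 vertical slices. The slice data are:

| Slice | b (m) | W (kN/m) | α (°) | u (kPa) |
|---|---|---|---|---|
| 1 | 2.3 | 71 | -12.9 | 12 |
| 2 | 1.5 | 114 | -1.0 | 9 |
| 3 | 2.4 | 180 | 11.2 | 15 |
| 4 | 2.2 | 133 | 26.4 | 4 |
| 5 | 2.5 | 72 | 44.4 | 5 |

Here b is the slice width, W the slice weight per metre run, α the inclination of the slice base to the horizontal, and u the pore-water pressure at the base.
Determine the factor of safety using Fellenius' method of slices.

FS = 3.02

Ordinary method of slices: FS = Σ[c'·Δl_i + (W_i cosα_i − u_i·Δl_i)·tanφ'] / Σ W_i sinα_i, with Δl_i = b_i / cosα_i.
Slice 1: Δl = 2.3/cos(-12.9°) = 2.360 m; N'_1 = 71·cos(-12.9°) − 12·2.360 = 40.9; c'Δl = 41.29; W sinα = -15.9
Slice 2: Δl = 1.5/cos(-1.0°) = 1.500 m; N'_2 = 114·cos(-1.0°) − 9·1.500 = 100.5; c'Δl = 26.25; W sinα = -2.0
Slice 3: Δl = 2.4/cos11.2° = 2.447 m; N'_3 = 180·cos11.2° − 15·2.447 = 139.9; c'Δl = 42.82; W sinα = 35.0
Slice 4: Δl = 2.2/cos26.4° = 2.456 m; N'_4 = 133·cos26.4° − 4·2.456 = 109.3; c'Δl = 42.98; W sinα = 59.1
Slice 5: Δl = 2.5/cos44.4° = 3.499 m; N'_5 = 72·cos44.4° − 5·3.499 = 33.9; c'Δl = 61.23; W sinα = 50.4
Σc'Δl = 214.6 kN/m; ΣN' = 424.5 kN/m; ΣW sinα = 126.6 kN/m
Resisting = 214.6 + 424.5·tan21.6° = 214.6 + 168.1 = 382.6 kN/m
FS = 382.6 / 126.6 = 3.022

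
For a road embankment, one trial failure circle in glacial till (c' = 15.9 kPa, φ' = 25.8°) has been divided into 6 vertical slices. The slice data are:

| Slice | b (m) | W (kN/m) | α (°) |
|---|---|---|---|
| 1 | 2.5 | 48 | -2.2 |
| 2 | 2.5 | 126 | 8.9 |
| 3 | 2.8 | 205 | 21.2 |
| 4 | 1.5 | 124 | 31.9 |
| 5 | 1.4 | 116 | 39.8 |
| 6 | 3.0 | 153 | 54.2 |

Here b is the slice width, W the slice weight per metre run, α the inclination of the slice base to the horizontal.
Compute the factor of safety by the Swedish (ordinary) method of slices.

Ordinary method of slices: FS = Σ[c'·Δl_i + (W_i cosα_i)·tanφ'] / Σ W_i sinα_i, with Δl_i = b_i / cosα_i.
Slice 1: Δl = 2.5/cos(-2.2°) = 2.502 m; N'_1 = 48·cos(-2.2°) = 48.0; c'Δl = 39.78; W sinα = -1.8
Slice 2: Δl = 2.5/cos8.9° = 2.530 m; N'_2 = 126·cos8.9° = 124.5; c'Δl = 40.23; W sinα = 19.5
Slice 3: Δl = 2.8/cos21.2° = 3.003 m; N'_3 = 205·cos21.2° = 191.1; c'Δl = 47.75; W sinα = 74.1
Slice 4: Δl = 1.5/cos31.9° = 1.767 m; N'_4 = 124·cos31.9° = 105.3; c'Δl = 28.09; W sinα = 65.5
Slice 5: Δl = 1.4/cos39.8° = 1.822 m; N'_5 = 116·cos39.8° = 89.1; c'Δl = 28.97; W sinα = 74.3
Slice 6: Δl = 3.0/cos54.2° = 5.129 m; N'_6 = 153·cos54.2° = 89.5; c'Δl = 81.54; W sinα = 124.1
Σc'Δl = 266.4 kN/m; ΣN' = 647.5 kN/m; ΣW sinα = 355.7 kN/m
Resisting = 266.4 + 647.5·tan25.8° = 266.4 + 313.0 = 579.4 kN/m
FS = 579.4 / 355.7 = 1.629

FS = 1.63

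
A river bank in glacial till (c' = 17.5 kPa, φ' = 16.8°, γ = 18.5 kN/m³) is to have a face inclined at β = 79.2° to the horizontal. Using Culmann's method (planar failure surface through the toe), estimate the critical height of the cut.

Culmann's analysis gives the critical failure plane at α_cr = (β + φ')/2 = (79.2 + 16.8)/2 = 48.0°, and the critical height
H_c = (4c'/γ) · sinβ cosφ' / [1 − cos(β − φ')]
    = (4·17.5/18.5) · sin79.2°·cos16.8° / [1 − cos(62.4°)]
    = 3.784 · 0.9823·0.9573 / [1 − 0.4633]
    = 3.784 · 0.9404 / 0.5367
    = 6.63 m

H_c = 6.63 m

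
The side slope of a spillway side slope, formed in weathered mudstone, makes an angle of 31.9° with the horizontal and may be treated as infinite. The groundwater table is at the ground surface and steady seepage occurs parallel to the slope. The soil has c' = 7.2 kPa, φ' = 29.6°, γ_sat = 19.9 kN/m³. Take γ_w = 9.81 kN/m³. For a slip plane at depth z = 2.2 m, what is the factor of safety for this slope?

With seepage parallel to the slope and the water table at the surface, the effective normal stress on the slip plane uses the buoyant unit weight γ' = γ_sat − γ_w while the driving shear stress uses γ_sat:
FS = [c' + γ' z cos²β tanφ'] / [γ_sat z sinβ cosβ]
γ' = 19.9 − 9.81 = 10.09 kN/m³
Numerator = 7.2 + 10.09·2.2·cos²31.9°·tan29.6° = 7.2 + 10.09·2.2·0.7208·0.5681 = 16.289 kPa
Denominator = 19.9·2.2·sin31.9°·cos31.9° = 19.9·2.2·0.5284·0.8490 = 19.641 kPa
FS = 16.289 / 19.641 = 0.829

FS = 0.83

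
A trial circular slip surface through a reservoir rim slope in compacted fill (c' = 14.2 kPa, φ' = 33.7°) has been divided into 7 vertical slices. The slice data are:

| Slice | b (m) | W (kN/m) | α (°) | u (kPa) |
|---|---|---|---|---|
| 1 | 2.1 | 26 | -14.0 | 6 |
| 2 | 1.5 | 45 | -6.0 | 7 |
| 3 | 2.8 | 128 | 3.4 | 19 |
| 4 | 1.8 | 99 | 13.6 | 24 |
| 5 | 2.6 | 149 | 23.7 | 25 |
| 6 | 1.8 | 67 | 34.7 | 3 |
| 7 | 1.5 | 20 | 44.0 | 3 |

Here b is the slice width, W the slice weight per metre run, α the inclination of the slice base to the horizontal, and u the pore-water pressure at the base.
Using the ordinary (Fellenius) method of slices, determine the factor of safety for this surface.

Ordinary method of slices: FS = Σ[c'·Δl_i + (W_i cosα_i − u_i·Δl_i)·tanφ'] / Σ W_i sinα_i, with Δl_i = b_i / cosα_i.
Slice 1: Δl = 2.1/cos(-14.0°) = 2.164 m; N'_1 = 26·cos(-14.0°) − 6·2.164 = 12.2; c'Δl = 30.73; W sinα = -6.3
Slice 2: Δl = 1.5/cos(-6.0°) = 1.508 m; N'_2 = 45·cos(-6.0°) − 7·1.508 = 34.2; c'Δl = 21.42; W sinα = -4.7
Slice 3: Δl = 2.8/cos3.4° = 2.805 m; N'_3 = 128·cos3.4° − 19·2.805 = 74.5; c'Δl = 39.83; W sinα = 7.6
Slice 4: Δl = 1.8/cos13.6° = 1.852 m; N'_4 = 99·cos13.6° − 24·1.852 = 51.8; c'Δl = 26.30; W sinα = 23.3
Slice 5: Δl = 2.6/cos23.7° = 2.839 m; N'_5 = 149·cos23.7° − 25·2.839 = 65.4; c'Δl = 40.32; W sinα = 59.9
Slice 6: Δl = 1.8/cos34.7° = 2.189 m; N'_6 = 67·cos34.7° − 3·2.189 = 48.5; c'Δl = 31.09; W sinα = 38.1
Slice 7: Δl = 1.5/cos44.0° = 2.085 m; N'_7 = 20·cos44.0° − 3·2.085 = 8.1; c'Δl = 29.61; W sinα = 13.9
Σc'Δl = 219.3 kN/m; ΣN' = 294.8 kN/m; ΣW sinα = 131.8 kN/m
Resisting = 219.3 + 294.8·tan33.7° = 219.3 + 196.6 = 415.9 kN/m
FS = 415.9 / 131.8 = 3.155

FS = 3.16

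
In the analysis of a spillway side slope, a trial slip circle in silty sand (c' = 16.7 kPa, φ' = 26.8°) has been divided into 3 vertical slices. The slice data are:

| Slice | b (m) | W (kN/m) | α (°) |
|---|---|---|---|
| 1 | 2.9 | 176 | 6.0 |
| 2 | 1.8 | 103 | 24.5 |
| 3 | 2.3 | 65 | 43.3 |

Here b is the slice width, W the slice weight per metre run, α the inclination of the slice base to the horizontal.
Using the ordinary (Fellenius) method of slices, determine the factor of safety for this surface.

Ordinary method of slices: FS = Σ[c'·Δl_i + (W_i cosα_i)·tanφ'] / Σ W_i sinα_i, with Δl_i = b_i / cosα_i.
Slice 1: Δl = 2.9/cos6.0° = 2.916 m; N'_1 = 176·cos6.0° = 175.0; c'Δl = 48.70; W sinα = 18.4
Slice 2: Δl = 1.8/cos24.5° = 1.978 m; N'_2 = 103·cos24.5° = 93.7; c'Δl = 33.03; W sinα = 42.7
Slice 3: Δl = 2.3/cos43.3° = 3.160 m; N'_3 = 65·cos43.3° = 47.3; c'Δl = 52.78; W sinα = 44.6
Σc'Δl = 134.5 kN/m; ΣN' = 316.1 kN/m; ΣW sinα = 105.7 kN/m
Resisting = 134.5 + 316.1·tan26.8° = 134.5 + 159.7 = 294.2 kN/m
FS = 294.2 / 105.7 = 2.783

FS = 2.78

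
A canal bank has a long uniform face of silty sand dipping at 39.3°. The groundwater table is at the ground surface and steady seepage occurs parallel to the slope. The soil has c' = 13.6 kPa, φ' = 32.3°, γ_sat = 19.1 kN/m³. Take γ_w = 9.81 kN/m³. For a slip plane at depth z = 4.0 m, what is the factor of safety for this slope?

FS = 0.74

With seepage parallel to the slope and the water table at the surface, the effective normal stress on the slip plane uses the buoyant unit weight γ' = γ_sat − γ_w while the driving shear stress uses γ_sat:
FS = [c' + γ' z cos²β tanφ'] / [γ_sat z sinβ cosβ]
γ' = 19.1 − 9.81 = 9.29 kN/m³
Numerator = 13.6 + 9.29·4.0·cos²39.3°·tan32.3° = 13.6 + 9.29·4.0·0.5988·0.6322 = 27.667 kPa
Denominator = 19.1·4.0·sin39.3°·cos39.3° = 19.1·4.0·0.6334·0.7738 = 37.446 kPa
FS = 27.667 / 37.446 = 0.739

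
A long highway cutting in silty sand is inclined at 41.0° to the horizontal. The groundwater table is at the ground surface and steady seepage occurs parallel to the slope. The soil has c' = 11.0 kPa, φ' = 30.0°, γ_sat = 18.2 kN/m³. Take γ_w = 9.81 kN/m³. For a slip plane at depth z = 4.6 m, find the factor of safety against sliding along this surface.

With seepage parallel to the slope and the water table at the surface, the effective normal stress on the slip plane uses the buoyant unit weight γ' = γ_sat − γ_w while the driving shear stress uses γ_sat:
FS = [c' + γ' z cos²β tanφ'] / [γ_sat z sinβ cosβ]
γ' = 18.2 − 9.81 = 8.39 kN/m³
Numerator = 11.0 + 8.39·4.6·cos²41.0°·tan30.0° = 11.0 + 8.39·4.6·0.5696·0.5774 = 23.692 kPa
Denominator = 18.2·4.6·sin41.0°·cos41.0° = 18.2·4.6·0.6561·0.7547 = 41.453 kPa
FS = 23.692 / 41.453 = 0.572

FS = 0.57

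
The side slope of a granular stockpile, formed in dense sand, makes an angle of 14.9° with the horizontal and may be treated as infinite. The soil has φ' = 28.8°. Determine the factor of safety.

FS = 2.07

For a dry cohesionless infinite slope the factor of safety is FS = tanφ' / tanβ.
FS = tan28.8° / tan14.9° = 0.5498 / 0.2661 = 2.066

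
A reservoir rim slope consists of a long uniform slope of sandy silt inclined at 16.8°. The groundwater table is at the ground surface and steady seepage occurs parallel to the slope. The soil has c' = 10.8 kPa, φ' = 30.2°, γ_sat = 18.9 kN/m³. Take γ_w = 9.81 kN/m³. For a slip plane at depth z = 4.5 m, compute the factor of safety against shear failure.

With seepage parallel to the slope and the water table at the surface, the effective normal stress on the slip plane uses the buoyant unit weight γ' = γ_sat − γ_w while the driving shear stress uses γ_sat:
FS = [c' + γ' z cos²β tanφ'] / [γ_sat z sinβ cosβ]
γ' = 18.9 − 9.81 = 9.09 kN/m³
Numerator = 10.8 + 9.09·4.5·cos²16.8°·tan30.2° = 10.8 + 9.09·4.5·0.9165·0.5820 = 32.618 kPa
Denominator = 18.9·4.5·sin16.8°·cos16.8° = 18.9·4.5·0.2890·0.9573 = 23.533 kPa
FS = 32.618 / 23.533 = 1.386

FS = 1.39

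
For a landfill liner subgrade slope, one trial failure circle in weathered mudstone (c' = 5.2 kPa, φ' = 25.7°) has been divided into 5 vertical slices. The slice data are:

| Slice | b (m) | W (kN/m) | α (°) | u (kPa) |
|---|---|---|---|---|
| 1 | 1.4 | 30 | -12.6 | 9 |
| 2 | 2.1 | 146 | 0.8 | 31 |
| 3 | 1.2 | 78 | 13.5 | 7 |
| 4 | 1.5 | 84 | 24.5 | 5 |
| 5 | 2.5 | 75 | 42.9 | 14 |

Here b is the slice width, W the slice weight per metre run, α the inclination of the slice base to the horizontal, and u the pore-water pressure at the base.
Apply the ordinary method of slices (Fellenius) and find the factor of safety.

Ordinary method of slices: FS = Σ[c'·Δl_i + (W_i cosα_i − u_i·Δl_i)·tanφ'] / Σ W_i sinα_i, with Δl_i = b_i / cosα_i.
Slice 1: Δl = 1.4/cos(-12.6°) = 1.435 m; N'_1 = 30·cos(-12.6°) − 9·1.435 = 16.4; c'Δl = 7.46; W sinα = -6.5
Slice 2: Δl = 2.1/cos0.8° = 2.100 m; N'_2 = 146·cos0.8° − 31·2.100 = 80.9; c'Δl = 10.92; W sinα = 2.0
Slice 3: Δl = 1.2/cos13.5° = 1.234 m; N'_3 = 78·cos13.5° − 7·1.234 = 67.2; c'Δl = 6.42; W sinα = 18.2
Slice 4: Δl = 1.5/cos24.5° = 1.648 m; N'_4 = 84·cos24.5° − 5·1.648 = 68.2; c'Δl = 8.57; W sinα = 34.8
Slice 5: Δl = 2.5/cos42.9° = 3.413 m; N'_5 = 75·cos42.9° − 14·3.413 = 7.2; c'Δl = 17.75; W sinα = 51.1
Σc'Δl = 51.1 kN/m; ΣN' = 239.8 kN/m; ΣW sinα = 99.6 kN/m
Resisting = 51.1 + 239.8·tan25.7° = 51.1 + 115.4 = 166.5 kN/m
FS = 166.5 / 99.6 = 1.672

FS = 1.67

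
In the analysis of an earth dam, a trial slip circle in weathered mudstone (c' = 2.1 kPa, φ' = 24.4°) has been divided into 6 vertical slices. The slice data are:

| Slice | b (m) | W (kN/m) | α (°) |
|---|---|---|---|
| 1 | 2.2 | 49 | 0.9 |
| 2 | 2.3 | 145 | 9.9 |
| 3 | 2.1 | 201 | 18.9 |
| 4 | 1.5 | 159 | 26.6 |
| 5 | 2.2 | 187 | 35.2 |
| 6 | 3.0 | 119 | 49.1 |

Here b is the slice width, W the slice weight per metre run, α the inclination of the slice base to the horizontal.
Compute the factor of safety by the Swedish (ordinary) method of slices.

Ordinary method of slices: FS = Σ[c'·Δl_i + (W_i cosα_i)·tanφ'] / Σ W_i sinα_i, with Δl_i = b_i / cosα_i.
Slice 1: Δl = 2.2/cos0.9° = 2.200 m; N'_1 = 49·cos0.9° = 49.0; c'Δl = 4.62; W sinα = 0.8
Slice 2: Δl = 2.3/cos9.9° = 2.335 m; N'_2 = 145·cos9.9° = 142.8; c'Δl = 4.90; W sinα = 24.9
Slice 3: Δl = 2.1/cos18.9° = 2.220 m; N'_3 = 201·cos18.9° = 190.2; c'Δl = 4.66; W sinα = 65.1
Slice 4: Δl = 1.5/cos26.6° = 1.678 m; N'_4 = 159·cos26.6° = 142.2; c'Δl = 3.52; W sinα = 71.2
Slice 5: Δl = 2.2/cos35.2° = 2.692 m; N'_5 = 187·cos35.2° = 152.8; c'Δl = 5.65; W sinα = 107.8
Slice 6: Δl = 3.0/cos49.1° = 4.582 m; N'_6 = 119·cos49.1° = 77.9; c'Δl = 9.62; W sinα = 89.9
Σc'Δl = 33.0 kN/m; ΣN' = 754.9 kN/m; ΣW sinα = 359.7 kN/m
Resisting = 33.0 + 754.9·tan24.4° = 33.0 + 342.4 = 375.4 kN/m
FS = 375.4 / 359.7 = 1.044

FS = 1.04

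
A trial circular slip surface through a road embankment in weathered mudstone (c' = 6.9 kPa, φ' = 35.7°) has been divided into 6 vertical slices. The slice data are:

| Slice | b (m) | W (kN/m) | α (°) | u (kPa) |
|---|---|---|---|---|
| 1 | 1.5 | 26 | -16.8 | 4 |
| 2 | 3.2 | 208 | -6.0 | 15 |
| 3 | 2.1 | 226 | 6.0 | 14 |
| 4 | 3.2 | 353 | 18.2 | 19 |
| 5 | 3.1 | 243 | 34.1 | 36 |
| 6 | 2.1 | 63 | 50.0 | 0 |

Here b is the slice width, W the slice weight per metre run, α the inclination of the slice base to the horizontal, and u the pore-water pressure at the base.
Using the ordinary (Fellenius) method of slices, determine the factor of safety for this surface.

FS = 2.28

Ordinary method of slices: FS = Σ[c'·Δl_i + (W_i cosα_i − u_i·Δl_i)·tanφ'] / Σ W_i sinα_i, with Δl_i = b_i / cosα_i.
Slice 1: Δl = 1.5/cos(-16.8°) = 1.567 m; N'_1 = 26·cos(-16.8°) − 4·1.567 = 18.6; c'Δl = 10.81; W sinα = -7.5
Slice 2: Δl = 3.2/cos(-6.0°) = 3.218 m; N'_2 = 208·cos(-6.0°) − 15·3.218 = 158.6; c'Δl = 22.20; W sinα = -21.7
Slice 3: Δl = 2.1/cos6.0° = 2.112 m; N'_3 = 226·cos6.0° − 14·2.112 = 195.2; c'Δl = 14.57; W sinα = 23.6
Slice 4: Δl = 3.2/cos18.2° = 3.369 m; N'_4 = 353·cos18.2° − 19·3.369 = 271.3; c'Δl = 23.24; W sinα = 110.3
Slice 5: Δl = 3.1/cos34.1° = 3.744 m; N'_5 = 243·cos34.1° − 36·3.744 = 66.4; c'Δl = 25.83; W sinα = 136.2
Slice 6: Δl = 2.1/cos50.0° = 3.267 m; N'_6 = 63·cos50.0° − 0·3.267 = 40.5; c'Δl = 22.54; W sinα = 48.3
Σc'Δl = 119.2 kN/m; ΣN' = 750.7 kN/m; ΣW sinα = 289.1 kN/m
Resisting = 119.2 + 750.7·tan35.7° = 119.2 + 539.4 = 658.6 kN/m
FS = 658.6 / 289.1 = 2.278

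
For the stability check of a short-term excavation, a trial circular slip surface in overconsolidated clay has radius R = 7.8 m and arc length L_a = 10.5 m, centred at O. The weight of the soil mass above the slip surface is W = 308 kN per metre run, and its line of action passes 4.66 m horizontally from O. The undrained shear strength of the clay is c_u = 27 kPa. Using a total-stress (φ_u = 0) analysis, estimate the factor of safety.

FS = 1.54

Taking moments about the centre O, the resisting moment is provided by the undrained shear strength acting along the arc:
M_R = c_u·L_a·R = 27·10.50·7.8 = 2211.3 kN·m/m
M_D = W·d = 308·4.66 = 1435.3 kN·m/m
FS = M_R / M_D = 2211.3 / 1435.3 = 1.541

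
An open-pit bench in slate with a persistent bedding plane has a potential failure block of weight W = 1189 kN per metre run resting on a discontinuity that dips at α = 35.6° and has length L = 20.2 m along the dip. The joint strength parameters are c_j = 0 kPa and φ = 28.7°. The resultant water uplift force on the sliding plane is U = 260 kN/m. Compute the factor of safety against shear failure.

Resolving the block weight along and normal to the plane and applying the Mohr–Coulomb strength on the joint:
N' = W cosα − U = 1189·cos35.6° − 260 = 706.8 kN/m
Driving force T = W sinα = 1189·sin35.6° = 692.1 kN/m
Resisting force R = c_j·L + N'·tanφ = 0·20.2 + 706.8·tan28.7° = 0.0 + 386.9 = 386.9 kN/m
FS = R / T = 386.9 / 692.1 = 0.559

FS = 0.56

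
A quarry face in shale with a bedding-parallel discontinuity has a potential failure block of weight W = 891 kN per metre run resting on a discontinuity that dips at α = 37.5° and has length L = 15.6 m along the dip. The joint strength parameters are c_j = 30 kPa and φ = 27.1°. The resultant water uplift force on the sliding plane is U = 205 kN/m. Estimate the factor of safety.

FS = 1.34

Resolving the block weight along and normal to the plane and applying the Mohr–Coulomb strength on the joint:
N' = W cosα − U = 891·cos37.5° − 205 = 501.9 kN/m
Driving force T = W sinα = 891·sin37.5° = 542.4 kN/m
Resisting force R = c_j·L + N'·tanφ = 30·15.6 + 501.9·tan27.1° = 468.0 + 256.8 = 724.8 kN/m
FS = R / T = 724.8 / 542.4 = 1.336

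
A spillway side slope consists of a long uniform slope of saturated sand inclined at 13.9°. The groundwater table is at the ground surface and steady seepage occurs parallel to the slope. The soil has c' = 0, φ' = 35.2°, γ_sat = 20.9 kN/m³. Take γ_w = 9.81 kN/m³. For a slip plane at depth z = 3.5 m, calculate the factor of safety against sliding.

With seepage parallel to the slope and the water table at the surface, the effective normal stress on the slip plane uses the buoyant unit weight γ' = γ_sat − γ_w while the driving shear stress uses γ_sat:
FS = [c' + γ' z cos²β tanφ'] / [γ_sat z sinβ cosβ]
(For c' = 0 this reduces to FS = (γ'/γ_sat)·tanφ'/tanβ.)
γ' = 20.9 − 9.81 = 11.09 kN/m³
Numerator = 0.0 + 11.09·3.5·cos²13.9°·tan35.2° = 0.0 + 11.09·3.5·0.9423·0.7054 = 25.801 kPa
Denominator = 20.9·3.5·sin13.9°·cos13.9° = 20.9·3.5·0.2402·0.9707 = 17.058 kPa
FS = 25.801 / 17.058 = 1.513

FS = 1.51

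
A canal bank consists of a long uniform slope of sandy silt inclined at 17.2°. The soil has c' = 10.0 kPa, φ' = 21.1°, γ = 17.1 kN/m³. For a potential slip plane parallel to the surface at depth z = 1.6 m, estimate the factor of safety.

FS = 2.54

For an infinite slope with a slip plane parallel to the surface (no pore pressure): FS = [c' + γz cos²β tanφ'] / [γz sinβ cosβ].
γz = 17.1·1.6 = 27.36 kN/m²
Numerator = 10.0 + 27.36·cos²17.2°·tan21.1° = 10.0 + 27.36·0.9126·0.3859 = 19.634 kPa
Denominator = 27.36·sin17.2°·cos17.2° = 27.36·0.2957·0.9553 = 7.729 kPa
FS = 19.634 / 7.729 = 2.540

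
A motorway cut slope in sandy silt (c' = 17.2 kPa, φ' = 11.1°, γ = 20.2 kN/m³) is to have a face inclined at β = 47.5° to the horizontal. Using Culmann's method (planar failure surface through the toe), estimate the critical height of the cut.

H_c = 12.63 m

Culmann's analysis gives the critical failure plane at α_cr = (β + φ')/2 = (47.5 + 11.1)/2 = 29.3°, and the critical height
H_c = (4c'/γ) · sinβ cosφ' / [1 − cos(β − φ')]
    = (4·17.2/20.2) · sin47.5°·cos11.1° / [1 − cos(36.4°)]
    = 3.406 · 0.7373·0.9813 / [1 − 0.8049]
    = 3.406 · 0.7235 / 0.1951
    = 12.63 m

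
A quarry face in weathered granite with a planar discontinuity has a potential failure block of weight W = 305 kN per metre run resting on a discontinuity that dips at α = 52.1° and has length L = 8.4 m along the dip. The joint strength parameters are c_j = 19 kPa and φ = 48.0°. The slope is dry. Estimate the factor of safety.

FS = 1.53

Resolving the block weight along and normal to the plane and applying the Mohr–Coulomb strength on the joint:
N' = W cosα = 305·cos52.1° = 187.4 kN/m
Driving force T = W sinα = 305·sin52.1° = 240.7 kN/m
Resisting force R = c_j·L + N'·tanφ = 19·8.4 + 187.4·tan48.0° = 159.6 + 208.1 = 367.7 kN/m
FS = R / T = 367.7 / 240.7 = 1.528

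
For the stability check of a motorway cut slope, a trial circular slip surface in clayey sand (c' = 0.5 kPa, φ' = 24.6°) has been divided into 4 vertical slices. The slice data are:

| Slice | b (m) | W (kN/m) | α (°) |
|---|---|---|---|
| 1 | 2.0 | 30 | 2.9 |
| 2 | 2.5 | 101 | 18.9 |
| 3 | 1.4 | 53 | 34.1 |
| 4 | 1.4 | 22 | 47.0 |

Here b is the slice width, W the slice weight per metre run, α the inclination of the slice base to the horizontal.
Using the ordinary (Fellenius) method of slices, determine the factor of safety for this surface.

Ordinary method of slices: FS = Σ[c'·Δl_i + (W_i cosα_i)·tanφ'] / Σ W_i sinα_i, with Δl_i = b_i / cosα_i.
Slice 1: Δl = 2.0/cos2.9° = 2.003 m; N'_1 = 30·cos2.9° = 30.0; c'Δl = 1.00; W sinα = 1.5
Slice 2: Δl = 2.5/cos18.9° = 2.642 m; N'_2 = 101·cos18.9° = 95.6; c'Δl = 1.32; W sinα = 32.7
Slice 3: Δl = 1.4/cos34.1° = 1.691 m; N'_3 = 53·cos34.1° = 43.9; c'Δl = 0.85; W sinα = 29.7
Slice 4: Δl = 1.4/cos47.0° = 2.053 m; N'_4 = 22·cos47.0° = 15.0; c'Δl = 1.03; W sinα = 16.1
Σc'Δl = 4.2 kN/m; ΣN' = 184.4 kN/m; ΣW sinα = 80.0 kN/m
Resisting = 4.2 + 184.4·tan24.6° = 4.2 + 84.4 = 88.6 kN/m
FS = 88.6 / 80.0 = 1.107

FS = 1.11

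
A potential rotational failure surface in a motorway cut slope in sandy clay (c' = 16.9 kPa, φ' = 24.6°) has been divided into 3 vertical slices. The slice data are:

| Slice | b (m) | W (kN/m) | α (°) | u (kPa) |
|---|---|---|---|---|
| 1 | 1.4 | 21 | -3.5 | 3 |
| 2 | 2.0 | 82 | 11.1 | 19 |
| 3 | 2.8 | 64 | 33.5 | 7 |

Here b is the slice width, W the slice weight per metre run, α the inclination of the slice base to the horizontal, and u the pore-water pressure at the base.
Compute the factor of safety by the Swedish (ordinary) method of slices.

FS = 3.12

Ordinary method of slices: FS = Σ[c'·Δl_i + (W_i cosα_i − u_i·Δl_i)·tanφ'] / Σ W_i sinα_i, with Δl_i = b_i / cosα_i.
Slice 1: Δl = 1.4/cos(-3.5°) = 1.403 m; N'_1 = 21·cos(-3.5°) − 3·1.403 = 16.8; c'Δl = 23.70; W sinα = -1.3
Slice 2: Δl = 2.0/cos11.1° = 2.038 m; N'_2 = 82·cos11.1° − 19·2.038 = 41.7; c'Δl = 34.44; W sinα = 15.8
Slice 3: Δl = 2.8/cos33.5° = 3.358 m; N'_3 = 64·cos33.5° − 7·3.358 = 29.9; c'Δl = 56.75; W sinα = 35.3
Σc'Δl = 114.9 kN/m; ΣN' = 88.4 kN/m; ΣW sinα = 49.8 kN/m
Resisting = 114.9 + 88.4·tan24.6° = 114.9 + 40.5 = 155.3 kN/m
FS = 155.3 / 49.8 = 3.118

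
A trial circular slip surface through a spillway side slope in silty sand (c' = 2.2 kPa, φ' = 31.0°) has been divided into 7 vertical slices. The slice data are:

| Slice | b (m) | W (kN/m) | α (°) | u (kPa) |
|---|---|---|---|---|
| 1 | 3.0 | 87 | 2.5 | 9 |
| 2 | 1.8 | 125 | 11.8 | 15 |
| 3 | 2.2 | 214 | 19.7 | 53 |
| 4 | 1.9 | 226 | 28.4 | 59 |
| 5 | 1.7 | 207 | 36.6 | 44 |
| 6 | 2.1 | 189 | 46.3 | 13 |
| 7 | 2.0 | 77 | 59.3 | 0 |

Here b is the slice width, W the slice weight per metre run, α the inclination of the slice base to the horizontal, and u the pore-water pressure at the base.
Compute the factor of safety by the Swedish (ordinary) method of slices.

Ordinary method of slices: FS = Σ[c'·Δl_i + (W_i cosα_i − u_i·Δl_i)·tanφ'] / Σ W_i sinα_i, with Δl_i = b_i / cosα_i.
Slice 1: Δl = 3.0/cos2.5° = 3.003 m; N'_1 = 87·cos2.5° − 9·3.003 = 59.9; c'Δl = 6.61; W sinα = 3.8
Slice 2: Δl = 1.8/cos11.8° = 1.839 m; N'_2 = 125·cos11.8° − 15·1.839 = 94.8; c'Δl = 4.05; W sinα = 25.6
Slice 3: Δl = 2.2/cos19.7° = 2.337 m; N'_3 = 214·cos19.7° − 53·2.337 = 77.6; c'Δl = 5.14; W sinα = 72.1
Slice 4: Δl = 1.9/cos28.4° = 2.160 m; N'_4 = 226·cos28.4° − 59·2.160 = 71.4; c'Δl = 4.75; W sinα = 107.5
Slice 5: Δl = 1.7/cos36.6° = 2.118 m; N'_5 = 207·cos36.6° − 44·2.118 = 73.0; c'Δl = 4.66; W sinα = 123.4
Slice 6: Δl = 2.1/cos46.3° = 3.040 m; N'_6 = 189·cos46.3° − 13·3.040 = 91.1; c'Δl = 6.69; W sinα = 136.6
Slice 7: Δl = 2.0/cos59.3° = 3.917 m; N'_7 = 77·cos59.3° − 0·3.917 = 39.3; c'Δl = 8.62; W sinα = 66.2
Σc'Δl = 40.5 kN/m; ΣN' = 507.0 kN/m; ΣW sinα = 535.3 kN/m
Resisting = 40.5 + 507.0·tan31.0° = 40.5 + 304.7 = 345.2 kN/m
FS = 345.2 / 535.3 = 0.645

FS = 0.64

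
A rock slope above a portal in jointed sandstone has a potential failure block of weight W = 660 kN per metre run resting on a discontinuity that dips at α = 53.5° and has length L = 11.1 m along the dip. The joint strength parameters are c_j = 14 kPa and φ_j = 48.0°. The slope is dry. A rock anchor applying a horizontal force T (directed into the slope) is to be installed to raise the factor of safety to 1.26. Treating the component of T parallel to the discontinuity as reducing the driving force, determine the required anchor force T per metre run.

T = 47 kN/m

Resolving forces along and normal to the sliding plane, with the horizontal anchor force T adding T·sinα to the effective normal force and T·cosα acting up the plane against the driving force:
FS = [c_jL + (W cosα + T sinα) tanφ_j] / [W sinα − T cosα]
Without the anchor: N' = 392.6 kN/m, driving T_d = 530.5 kN/m, resisting R = 14·11.1 + 392.6·tan48.0° = 591.4 kN/m, FS = 1.11.
Setting FS = 1.26 and solving for T:
1.26·(530.5 − T cos53.5°) = 591.4 + T sin53.5°·tan48.0°
T·(sin53.5°·tan48.0° + 1.26·cos53.5°) = 1.26·530.5 − 591.4
T·(0.8039·1.1106 + 1.26·0.5948) = 668.5 − 591.4 = 77.1
T·1.6423 = 77.1
T = 46.9 kN/m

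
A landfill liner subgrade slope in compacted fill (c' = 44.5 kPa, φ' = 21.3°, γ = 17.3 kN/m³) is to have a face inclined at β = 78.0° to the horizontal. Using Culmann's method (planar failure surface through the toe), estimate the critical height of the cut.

H_c = 20.79 m

Culmann's analysis gives the critical failure plane at α_cr = (β + φ')/2 = (78.0 + 21.3)/2 = 49.6°, and the critical height
H_c = (4c'/γ) · sinβ cosφ' / [1 − cos(β − φ')]
    = (4·44.5/17.3) · sin78.0°·cos21.3° / [1 − cos(56.7°)]
    = 10.289 · 0.9781·0.9317 / [1 − 0.5490]
    = 10.289 · 0.9113 / 0.4510
    = 20.79 m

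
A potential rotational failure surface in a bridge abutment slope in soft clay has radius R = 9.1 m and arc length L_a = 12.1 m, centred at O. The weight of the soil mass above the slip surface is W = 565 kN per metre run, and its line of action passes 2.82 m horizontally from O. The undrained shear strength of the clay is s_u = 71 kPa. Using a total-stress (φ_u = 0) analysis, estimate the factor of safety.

FS = 4.91

Taking moments about the centre O, the resisting moment is provided by the undrained shear strength acting along the arc:
M_R = s_u·L_a·R = 71·12.10·9.1 = 7817.8 kN·m/m
M_D = W·d = 565·2.82 = 1593.3 kN·m/m
FS = M_R / M_D = 7817.8 / 1593.3 = 4.907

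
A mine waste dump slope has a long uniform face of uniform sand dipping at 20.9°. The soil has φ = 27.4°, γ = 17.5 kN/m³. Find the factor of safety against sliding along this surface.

FS = 1.36

For a dry cohesionless infinite slope the factor of safety is FS = tanφ / tanβ.
FS = tan27.4° / tan20.9° = 0.5184 / 0.3819 = 1.357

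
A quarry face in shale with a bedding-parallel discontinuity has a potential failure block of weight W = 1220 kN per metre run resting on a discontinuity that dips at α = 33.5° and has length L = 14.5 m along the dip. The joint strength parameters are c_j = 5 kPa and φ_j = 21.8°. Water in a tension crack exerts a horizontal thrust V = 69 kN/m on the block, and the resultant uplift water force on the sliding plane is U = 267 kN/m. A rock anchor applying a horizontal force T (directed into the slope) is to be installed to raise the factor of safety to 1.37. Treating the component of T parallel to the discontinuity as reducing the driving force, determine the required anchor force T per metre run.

T = 472 kN/m

Resolving forces along and normal to the sliding plane, with the horizontal anchor force T adding T·sinα to the effective normal force and T·cosα acting up the plane against the driving force:
FS = [c_jL + (W cosα − U − V sinα + T sinα) tanφ_j] / [W sinα + V cosα − T cosα]
Without the anchor: N' = 712.3 kN/m, driving T_d = 730.9 kN/m, resisting R = 5·14.5 + 712.3·tan21.8° = 357.4 kN/m, FS = 0.49.
Setting FS = 1.37 and solving for T:
1.37·(730.9 − T cos33.5°) = 357.4 + T sin33.5°·tan21.8°
T·(sin33.5°·tan21.8° + 1.37·cos33.5°) = 1.37·730.9 − 357.4
T·(0.5519·0.4000 + 1.37·0.8339) = 1001.3 − 357.4 = 644.0
T·1.3632 = 644.0
T = 472.4 kN/m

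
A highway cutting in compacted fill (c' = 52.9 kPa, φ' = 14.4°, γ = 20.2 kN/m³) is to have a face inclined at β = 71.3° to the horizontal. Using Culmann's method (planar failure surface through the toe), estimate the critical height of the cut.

H_c = 21.17 m

Culmann's analysis gives the critical failure plane at α_cr = (β + φ')/2 = (71.3 + 14.4)/2 = 42.9°, and the critical height
H_c = (4c'/γ) · sinβ cosφ' / [1 − cos(β − φ')]
    = (4·52.9/20.2) · sin71.3°·cos14.4° / [1 − cos(56.9°)]
    = 10.475 · 0.9472·0.9686 / [1 − 0.5461]
    = 10.475 · 0.9175 / 0.4539
    = 21.17 m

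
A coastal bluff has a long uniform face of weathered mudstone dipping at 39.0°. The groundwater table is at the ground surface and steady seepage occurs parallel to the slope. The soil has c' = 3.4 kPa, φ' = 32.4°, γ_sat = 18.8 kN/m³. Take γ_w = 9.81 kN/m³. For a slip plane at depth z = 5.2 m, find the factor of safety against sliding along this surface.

FS = 0.45

With seepage parallel to the slope and the water table at the surface, the effective normal stress on the slip plane uses the buoyant unit weight γ' = γ_sat − γ_w while the driving shear stress uses γ_sat:
FS = [c' + γ' z cos²β tanφ'] / [γ_sat z sinβ cosβ]
γ' = 18.8 − 9.81 = 8.99 kN/m³
Numerator = 3.4 + 8.99·5.2·cos²39.0°·tan32.4° = 3.4 + 8.99·5.2·0.6040·0.6346 = 21.318 kPa
Denominator = 18.8·5.2·sin39.0°·cos39.0° = 18.8·5.2·0.6293·0.7771 = 47.812 kPa
FS = 21.318 / 47.812 = 0.446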